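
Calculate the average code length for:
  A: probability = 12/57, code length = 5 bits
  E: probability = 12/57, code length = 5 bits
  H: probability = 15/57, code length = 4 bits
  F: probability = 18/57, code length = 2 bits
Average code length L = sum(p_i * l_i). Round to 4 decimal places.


Weighted contributions p_i * l_i:
  A: (12/57) * 5 = 60/57
  E: (12/57) * 5 = 60/57
  H: (15/57) * 4 = 60/57
  F: (18/57) * 2 = 36/57
Sum = (60 + 60 + 60 + 36)/57 = 216/57

L = 216/57 = 3.7895 bits/symbol


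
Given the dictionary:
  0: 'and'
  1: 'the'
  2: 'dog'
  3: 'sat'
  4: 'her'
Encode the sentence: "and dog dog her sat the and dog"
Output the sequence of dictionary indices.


Look up each word in the dictionary:
  'and' -> 0
  'dog' -> 2
  'dog' -> 2
  'her' -> 4
  'sat' -> 3
  'the' -> 1
  'and' -> 0
  'dog' -> 2

Encoded: [0, 2, 2, 4, 3, 1, 0, 2]


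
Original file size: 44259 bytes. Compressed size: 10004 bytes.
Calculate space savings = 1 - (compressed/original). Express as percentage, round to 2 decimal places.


ratio = compressed/original = 10004/44259 = 0.226033
savings = 1 - ratio = 1 - 0.226033 = 0.773967
as a percentage: 0.773967 * 100 = 77.4%

Space savings = 1 - 10004/44259 = 77.4%


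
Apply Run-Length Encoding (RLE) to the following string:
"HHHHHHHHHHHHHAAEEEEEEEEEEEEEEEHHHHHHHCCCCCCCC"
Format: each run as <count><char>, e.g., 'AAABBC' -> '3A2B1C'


Scanning runs left to right:
  i=0: run of 'H' x 13 -> '13H'
  i=13: run of 'A' x 2 -> '2A'
  i=15: run of 'E' x 15 -> '15E'
  i=30: run of 'H' x 7 -> '7H'
  i=37: run of 'C' x 8 -> '8C'

RLE = 13H2A15E7H8C


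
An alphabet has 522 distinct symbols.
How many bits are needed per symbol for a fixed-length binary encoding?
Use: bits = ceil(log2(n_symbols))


log2(522) = 9.0279
Bracket: 2^9 = 512 < 522 <= 2^10 = 1024
So ceil(log2(522)) = 10

bits = ceil(log2(522)) = ceil(9.0279) = 10 bits


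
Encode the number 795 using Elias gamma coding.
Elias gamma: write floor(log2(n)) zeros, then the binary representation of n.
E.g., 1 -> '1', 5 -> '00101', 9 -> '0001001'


num_bits = floor(log2(795)) + 1 = 10
leading_zeros = num_bits - 1 = 9
binary(795) = 1100011011

Elias gamma(795) = '000000000' + '1100011011' = 0000000001100011011 (19 bits)


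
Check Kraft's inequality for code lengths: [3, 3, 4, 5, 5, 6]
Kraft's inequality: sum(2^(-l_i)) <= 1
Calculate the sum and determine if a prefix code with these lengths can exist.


Sum = 2^(-3) + 2^(-3) + 2^(-4) + 2^(-5) + 2^(-5) + 2^(-6)
    = 0.125 + 0.125 + 0.0625 + 0.03125 + 0.03125 + 0.015625
    = 25/64 = 0.390625
Since 0.390625 <= 1, Kraft's inequality IS satisfied.
A prefix code with these lengths CAN exist.

Kraft sum = 0.390625. Satisfied.


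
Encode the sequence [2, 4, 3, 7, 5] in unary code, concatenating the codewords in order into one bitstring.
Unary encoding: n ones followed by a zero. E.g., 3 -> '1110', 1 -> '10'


Encode each number as n ones followed by a terminating 0:
  2 -> 110 (3 bits)
  4 -> 11110 (5 bits)
  3 -> 1110 (4 bits)
  7 -> 11111110 (8 bits)
  5 -> 111110 (6 bits)
Total length = 3 + 5 + 4 + 8 + 6 = 26 bits.

Unary([2, 4, 3, 7, 5]) = 11011110111011111110111110 (26 bits)


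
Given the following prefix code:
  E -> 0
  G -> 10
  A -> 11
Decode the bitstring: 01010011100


Decoding step by step:
Bits 0 -> E
Bits 10 -> G
Bits 10 -> G
Bits 0 -> E
Bits 11 -> A
Bits 10 -> G
Bits 0 -> E


Decoded message: EGGEAGE


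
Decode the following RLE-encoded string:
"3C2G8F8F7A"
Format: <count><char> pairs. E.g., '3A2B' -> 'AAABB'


Expanding each <count><char> pair:
  3C -> 'CCC'
  2G -> 'GG'
  8F -> 'FFFFFFFF'
  8F -> 'FFFFFFFF'
  7A -> 'AAAAAAA'

Decoded = CCCGGFFFFFFFFFFFFFFFFAAAAAAA


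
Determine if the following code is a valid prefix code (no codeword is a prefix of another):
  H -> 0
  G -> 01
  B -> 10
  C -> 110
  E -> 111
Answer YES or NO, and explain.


Checking each pair (does one codeword prefix another?):
  H='0' vs G='01': prefix -- VIOLATION

NO -- this is NOT a valid prefix code. H (0) is a prefix of G (01).


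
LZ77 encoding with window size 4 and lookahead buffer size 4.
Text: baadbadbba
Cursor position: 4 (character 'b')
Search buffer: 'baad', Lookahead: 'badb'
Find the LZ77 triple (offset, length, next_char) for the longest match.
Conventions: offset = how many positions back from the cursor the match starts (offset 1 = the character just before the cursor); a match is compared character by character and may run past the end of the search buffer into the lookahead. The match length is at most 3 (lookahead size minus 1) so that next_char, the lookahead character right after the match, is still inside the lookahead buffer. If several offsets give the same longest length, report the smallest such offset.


Try each offset into the search buffer:
  offset=1 (pos 3, char 'd'): match length 0
  offset=2 (pos 2, char 'a'): match length 0
  offset=3 (pos 1, char 'a'): match length 0
  offset=4 (pos 0, char 'b'): match length 2
Longest match has length 2 at offset 4.
next_char = character at position 4 + 2 = 6 -> 'd'

Best match: offset=4, length=2 (matching 'ba' starting at position 0)
LZ77 triple: (4, 2, 'd')


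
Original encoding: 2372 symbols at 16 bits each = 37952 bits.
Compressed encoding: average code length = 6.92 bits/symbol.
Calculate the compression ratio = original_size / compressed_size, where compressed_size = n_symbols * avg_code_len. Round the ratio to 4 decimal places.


original_size = n_symbols * orig_bits = 2372 * 16 = 37952 bits
compressed_size = n_symbols * avg_code_len = 2372 * 6.92 = 16414.24 bits
ratio = original_size / compressed_size = 37952 / 16414.24 = 2.3121

Compression ratio = 2.3121


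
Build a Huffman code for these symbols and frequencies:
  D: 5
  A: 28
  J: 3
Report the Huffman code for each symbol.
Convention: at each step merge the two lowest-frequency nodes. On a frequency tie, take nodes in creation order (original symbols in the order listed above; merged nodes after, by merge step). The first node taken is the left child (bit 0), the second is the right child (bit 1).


Huffman tree construction:
Step 1: Merge J(3) + D(5) = 8
Step 2: Merge (J+D)(8) + A(28) = 36
Read each symbol's code off the tree from the root (left child = 0, right child = 1).

Codes:
  D: 01 (length 2)
  A: 1 (length 1)
  J: 00 (length 2)
Average code length: 44/36 = 1.2222 bits/symbol


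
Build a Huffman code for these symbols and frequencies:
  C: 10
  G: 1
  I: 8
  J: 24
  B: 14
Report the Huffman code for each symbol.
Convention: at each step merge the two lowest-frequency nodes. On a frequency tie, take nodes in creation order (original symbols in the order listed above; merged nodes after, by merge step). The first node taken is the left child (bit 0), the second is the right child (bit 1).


Huffman tree construction:
Step 1: Merge G(1) + I(8) = 9
Step 2: Merge (G+I)(9) + C(10) = 19
Step 3: Merge B(14) + ((G+I)+C)(19) = 33
Step 4: Merge J(24) + (B+((G+I)+C))(33) = 57
Read each symbol's code off the tree from the root (left child = 0, right child = 1).

Codes:
  C: 111 (length 3)
  G: 1100 (length 4)
  I: 1101 (length 4)
  J: 0 (length 1)
  B: 10 (length 2)
Average code length: 118/57 = 2.0702 bits/symbol


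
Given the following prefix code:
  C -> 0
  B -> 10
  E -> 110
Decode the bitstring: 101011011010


Decoding step by step:
Bits 10 -> B
Bits 10 -> B
Bits 110 -> E
Bits 110 -> E
Bits 10 -> B


Decoded message: BBEEB


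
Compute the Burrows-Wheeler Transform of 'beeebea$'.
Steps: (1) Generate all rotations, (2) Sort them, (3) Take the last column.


Rotations (sorted):
  0: $beeebea -> last char: a
  1: a$beeebe -> last char: e
  2: bea$beee -> last char: e
  3: beeebea$ -> last char: $
  4: ea$beeeb -> last char: b
  5: ebea$bee -> last char: e
  6: eebea$be -> last char: e
  7: eeebea$b -> last char: b


BWT = aee$beeb


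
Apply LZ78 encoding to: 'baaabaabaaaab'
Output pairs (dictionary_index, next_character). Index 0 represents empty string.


LZ78 encoding steps:
Dictionary: {0: ''}
Step 1: w='' (idx 0), next='b' -> output (0, 'b'), add 'b' as idx 1
Step 2: w='' (idx 0), next='a' -> output (0, 'a'), add 'a' as idx 2
Step 3: w='a' (idx 2), next='a' -> output (2, 'a'), add 'aa' as idx 3
Step 4: w='b' (idx 1), next='a' -> output (1, 'a'), add 'ba' as idx 4
Step 5: w='a' (idx 2), next='b' -> output (2, 'b'), add 'ab' as idx 5
Step 6: w='aa' (idx 3), next='a' -> output (3, 'a'), add 'aaa' as idx 6
Step 7: w='ab' (idx 5), end of input -> output (5, '')


Encoded: [(0, 'b'), (0, 'a'), (2, 'a'), (1, 'a'), (2, 'b'), (3, 'a'), (5, '')]


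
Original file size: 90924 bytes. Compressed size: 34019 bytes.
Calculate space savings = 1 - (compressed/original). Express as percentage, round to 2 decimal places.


ratio = compressed/original = 34019/90924 = 0.374148
savings = 1 - ratio = 1 - 0.374148 = 0.625852
as a percentage: 0.625852 * 100 = 62.59%

Space savings = 1 - 34019/90924 = 62.59%


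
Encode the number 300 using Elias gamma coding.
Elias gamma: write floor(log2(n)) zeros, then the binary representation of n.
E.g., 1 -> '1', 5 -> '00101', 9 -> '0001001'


num_bits = floor(log2(300)) + 1 = 9
leading_zeros = num_bits - 1 = 8
binary(300) = 100101100

Elias gamma(300) = '00000000' + '100101100' = 00000000100101100 (17 bits)


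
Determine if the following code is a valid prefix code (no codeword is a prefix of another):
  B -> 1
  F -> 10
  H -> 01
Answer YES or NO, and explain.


Checking each pair (does one codeword prefix another?):
  B='1' vs F='10': prefix -- VIOLATION

NO -- this is NOT a valid prefix code. B (1) is a prefix of F (10).


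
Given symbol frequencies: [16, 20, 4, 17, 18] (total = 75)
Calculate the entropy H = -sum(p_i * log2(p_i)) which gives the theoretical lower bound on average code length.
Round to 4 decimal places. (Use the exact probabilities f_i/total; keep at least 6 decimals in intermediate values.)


Per-symbol terms -p_i * log2(p_i) with p_i = f_i/75:
  p = 16/75 = 0.213333: log2(p) = -2.228819, -p*log2(p) = 0.475481
  p = 20/75 = 0.266667: log2(p) = -1.906891, -p*log2(p) = 0.508504
  p = 4/75 = 0.053333: log2(p) = -4.228819, -p*log2(p) = 0.225537
  p = 17/75 = 0.226667: log2(p) = -2.141356, -p*log2(p) = 0.485374
  p = 18/75 = 0.240000: log2(p) = -2.058894, -p*log2(p) = 0.494134
H = 0.475481 + 0.508504 + 0.225537 + 0.485374 + 0.494134 = 2.189030

H = 2.189 bits/symbol


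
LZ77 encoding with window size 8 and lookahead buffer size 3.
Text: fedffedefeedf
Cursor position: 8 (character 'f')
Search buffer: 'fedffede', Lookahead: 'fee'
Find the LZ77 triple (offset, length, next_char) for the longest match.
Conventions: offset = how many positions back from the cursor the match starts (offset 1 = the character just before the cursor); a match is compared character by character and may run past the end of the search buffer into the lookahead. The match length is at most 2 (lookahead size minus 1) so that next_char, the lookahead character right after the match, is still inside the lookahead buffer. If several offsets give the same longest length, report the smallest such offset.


Try each offset into the search buffer:
  offset=1 (pos 7, char 'e'): match length 0
  offset=2 (pos 6, char 'd'): match length 0
  offset=3 (pos 5, char 'e'): match length 0
  offset=4 (pos 4, char 'f'): match length 2
  offset=5 (pos 3, char 'f'): match length 1
  offset=6 (pos 2, char 'd'): match length 0
  offset=7 (pos 1, char 'e'): match length 0
  offset=8 (pos 0, char 'f'): match length 2
Longest match has length 2, found at offsets 4, 8; take the smallest, offset 4.
next_char = character at position 8 + 2 = 10 -> 'e'

Best match: offset=4, length=2 (matching 'fe' starting at position 4)
LZ77 triple: (4, 2, 'e')


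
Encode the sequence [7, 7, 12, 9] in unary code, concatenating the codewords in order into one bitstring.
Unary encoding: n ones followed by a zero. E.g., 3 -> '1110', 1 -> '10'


Encode each number as n ones followed by a terminating 0:
  7 -> 11111110 (8 bits)
  7 -> 11111110 (8 bits)
  12 -> 1111111111110 (13 bits)
  9 -> 1111111110 (10 bits)
Total length = 8 + 8 + 13 + 10 = 39 bits.

Unary([7, 7, 12, 9]) = 111111101111111011111111111101111111110 (39 bits)


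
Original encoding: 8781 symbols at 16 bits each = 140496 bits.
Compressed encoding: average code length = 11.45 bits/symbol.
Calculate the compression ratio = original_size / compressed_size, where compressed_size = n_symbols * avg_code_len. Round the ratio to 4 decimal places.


original_size = n_symbols * orig_bits = 8781 * 16 = 140496 bits
compressed_size = n_symbols * avg_code_len = 8781 * 11.45 = 100542.45 bits
ratio = original_size / compressed_size = 140496 / 100542.45 = 1.3974

Compression ratio = 1.3974


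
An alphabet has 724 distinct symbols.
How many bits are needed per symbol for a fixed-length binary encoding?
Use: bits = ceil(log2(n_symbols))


log2(724) = 9.4998
Bracket: 2^9 = 512 < 724 <= 2^10 = 1024
So ceil(log2(724)) = 10

bits = ceil(log2(724)) = ceil(9.4998) = 10 bits


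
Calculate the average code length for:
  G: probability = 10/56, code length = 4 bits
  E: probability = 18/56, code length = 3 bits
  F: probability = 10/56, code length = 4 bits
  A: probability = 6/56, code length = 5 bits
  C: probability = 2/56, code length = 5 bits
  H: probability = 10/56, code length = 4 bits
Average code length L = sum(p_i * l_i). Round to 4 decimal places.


Weighted contributions p_i * l_i:
  G: (10/56) * 4 = 40/56
  E: (18/56) * 3 = 54/56
  F: (10/56) * 4 = 40/56
  A: (6/56) * 5 = 30/56
  C: (2/56) * 5 = 10/56
  H: (10/56) * 4 = 40/56
Sum = (40 + 54 + 40 + 30 + 10 + 40)/56 = 214/56

L = 214/56 = 3.8214 bits/symbol


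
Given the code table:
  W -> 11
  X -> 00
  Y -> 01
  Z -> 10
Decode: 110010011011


Decoding:
11 -> W
00 -> X
10 -> Z
01 -> Y
10 -> Z
11 -> W


Result: WXZYZW


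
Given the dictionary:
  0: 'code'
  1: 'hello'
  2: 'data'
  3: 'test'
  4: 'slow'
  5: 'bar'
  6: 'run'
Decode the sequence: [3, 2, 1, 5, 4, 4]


Look up each index in the dictionary:
  3 -> 'test'
  2 -> 'data'
  1 -> 'hello'
  5 -> 'bar'
  4 -> 'slow'
  4 -> 'slow'

Decoded: "test data hello bar slow slow"


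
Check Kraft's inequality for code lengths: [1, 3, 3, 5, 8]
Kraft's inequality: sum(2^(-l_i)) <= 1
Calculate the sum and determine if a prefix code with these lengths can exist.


Sum = 2^(-1) + 2^(-3) + 2^(-3) + 2^(-5) + 2^(-8)
    = 0.5 + 0.125 + 0.125 + 0.03125 + 0.00390625
    = 201/256 = 0.78515625
Since 0.78515625 <= 1, Kraft's inequality IS satisfied.
A prefix code with these lengths CAN exist.

Kraft sum = 0.78515625. Satisfied.


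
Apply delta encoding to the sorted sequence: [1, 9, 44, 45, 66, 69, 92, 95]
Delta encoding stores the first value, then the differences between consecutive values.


First value: 1
Deltas:
  9 - 1 = 8
  44 - 9 = 35
  45 - 44 = 1
  66 - 45 = 21
  69 - 66 = 3
  92 - 69 = 23
  95 - 92 = 3


Delta encoded: [1, 8, 35, 1, 21, 3, 23, 3]


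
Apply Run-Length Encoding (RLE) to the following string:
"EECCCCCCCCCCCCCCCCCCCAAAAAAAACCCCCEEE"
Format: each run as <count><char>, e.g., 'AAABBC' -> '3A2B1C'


Scanning runs left to right:
  i=0: run of 'E' x 2 -> '2E'
  i=2: run of 'C' x 19 -> '19C'
  i=21: run of 'A' x 8 -> '8A'
  i=29: run of 'C' x 5 -> '5C'
  i=34: run of 'E' x 3 -> '3E'

RLE = 2E19C8A5C3E


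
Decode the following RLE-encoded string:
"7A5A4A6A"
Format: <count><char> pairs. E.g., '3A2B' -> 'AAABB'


Expanding each <count><char> pair:
  7A -> 'AAAAAAA'
  5A -> 'AAAAA'
  4A -> 'AAAA'
  6A -> 'AAAAAA'

Decoded = AAAAAAAAAAAAAAAAAAAAAA


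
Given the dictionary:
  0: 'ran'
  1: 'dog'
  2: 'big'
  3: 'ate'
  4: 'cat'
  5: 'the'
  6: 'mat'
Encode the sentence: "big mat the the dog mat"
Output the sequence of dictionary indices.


Look up each word in the dictionary:
  'big' -> 2
  'mat' -> 6
  'the' -> 5
  'the' -> 5
  'dog' -> 1
  'mat' -> 6

Encoded: [2, 6, 5, 5, 1, 6]


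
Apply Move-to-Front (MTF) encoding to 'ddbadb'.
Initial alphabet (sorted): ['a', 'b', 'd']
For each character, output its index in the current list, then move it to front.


MTF encoding:
'd': index 2 in ['a', 'b', 'd'] -> ['d', 'a', 'b']
'd': index 0 in ['d', 'a', 'b'] -> ['d', 'a', 'b']
'b': index 2 in ['d', 'a', 'b'] -> ['b', 'd', 'a']
'a': index 2 in ['b', 'd', 'a'] -> ['a', 'b', 'd']
'd': index 2 in ['a', 'b', 'd'] -> ['d', 'a', 'b']
'b': index 2 in ['d', 'a', 'b'] -> ['b', 'd', 'a']


Output: [2, 0, 2, 2, 2, 2]


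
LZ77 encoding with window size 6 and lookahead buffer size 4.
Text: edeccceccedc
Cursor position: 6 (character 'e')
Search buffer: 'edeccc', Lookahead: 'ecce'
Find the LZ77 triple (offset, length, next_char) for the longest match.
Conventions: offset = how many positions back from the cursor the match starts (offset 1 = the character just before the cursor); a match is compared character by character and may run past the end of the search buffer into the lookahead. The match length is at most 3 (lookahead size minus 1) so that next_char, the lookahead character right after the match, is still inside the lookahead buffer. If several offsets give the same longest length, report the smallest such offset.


Try each offset into the search buffer:
  offset=1 (pos 5, char 'c'): match length 0
  offset=2 (pos 4, char 'c'): match length 0
  offset=3 (pos 3, char 'c'): match length 0
  offset=4 (pos 2, char 'e'): match length 3
  offset=5 (pos 1, char 'd'): match length 0
  offset=6 (pos 0, char 'e'): match length 1
Longest match has length 3 at offset 4.
next_char = character at position 6 + 3 = 9 -> 'e'

Best match: offset=4, length=3 (matching 'ecc' starting at position 2)
LZ77 triple: (4, 3, 'e')


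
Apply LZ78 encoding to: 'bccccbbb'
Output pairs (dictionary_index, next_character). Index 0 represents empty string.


LZ78 encoding steps:
Dictionary: {0: ''}
Step 1: w='' (idx 0), next='b' -> output (0, 'b'), add 'b' as idx 1
Step 2: w='' (idx 0), next='c' -> output (0, 'c'), add 'c' as idx 2
Step 3: w='c' (idx 2), next='c' -> output (2, 'c'), add 'cc' as idx 3
Step 4: w='c' (idx 2), next='b' -> output (2, 'b'), add 'cb' as idx 4
Step 5: w='b' (idx 1), next='b' -> output (1, 'b'), add 'bb' as idx 5


Encoded: [(0, 'b'), (0, 'c'), (2, 'c'), (2, 'b'), (1, 'b')]


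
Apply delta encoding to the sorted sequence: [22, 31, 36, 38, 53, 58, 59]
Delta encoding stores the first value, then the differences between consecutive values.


First value: 22
Deltas:
  31 - 22 = 9
  36 - 31 = 5
  38 - 36 = 2
  53 - 38 = 15
  58 - 53 = 5
  59 - 58 = 1


Delta encoded: [22, 9, 5, 2, 15, 5, 1]


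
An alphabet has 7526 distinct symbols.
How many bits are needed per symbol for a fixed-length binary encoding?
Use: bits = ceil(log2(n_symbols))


log2(7526) = 12.8777
Bracket: 2^12 = 4096 < 7526 <= 2^13 = 8192
So ceil(log2(7526)) = 13

bits = ceil(log2(7526)) = ceil(12.8777) = 13 bits


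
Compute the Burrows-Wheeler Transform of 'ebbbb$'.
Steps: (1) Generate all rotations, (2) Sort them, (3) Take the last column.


Rotations (sorted):
  0: $ebbbb -> last char: b
  1: b$ebbb -> last char: b
  2: bb$ebb -> last char: b
  3: bbb$eb -> last char: b
  4: bbbb$e -> last char: e
  5: ebbbb$ -> last char: $


BWT = bbbbe$


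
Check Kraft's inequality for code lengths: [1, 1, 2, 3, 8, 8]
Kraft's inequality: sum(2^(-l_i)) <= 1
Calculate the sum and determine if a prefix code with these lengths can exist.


Sum = 2^(-1) + 2^(-1) + 2^(-2) + 2^(-3) + 2^(-8) + 2^(-8)
    = 0.5 + 0.5 + 0.25 + 0.125 + 0.00390625 + 0.00390625
    = 354/256 = 1.3828125
Since 1.3828125 > 1, Kraft's inequality is NOT satisfied.
A prefix code with these lengths CANNOT exist.

Kraft sum = 1.3828125. Not satisfied.


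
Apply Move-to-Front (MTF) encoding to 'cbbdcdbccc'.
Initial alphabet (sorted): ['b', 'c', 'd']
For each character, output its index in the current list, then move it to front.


MTF encoding:
'c': index 1 in ['b', 'c', 'd'] -> ['c', 'b', 'd']
'b': index 1 in ['c', 'b', 'd'] -> ['b', 'c', 'd']
'b': index 0 in ['b', 'c', 'd'] -> ['b', 'c', 'd']
'd': index 2 in ['b', 'c', 'd'] -> ['d', 'b', 'c']
'c': index 2 in ['d', 'b', 'c'] -> ['c', 'd', 'b']
'd': index 1 in ['c', 'd', 'b'] -> ['d', 'c', 'b']
'b': index 2 in ['d', 'c', 'b'] -> ['b', 'd', 'c']
'c': index 2 in ['b', 'd', 'c'] -> ['c', 'b', 'd']
'c': index 0 in ['c', 'b', 'd'] -> ['c', 'b', 'd']
'c': index 0 in ['c', 'b', 'd'] -> ['c', 'b', 'd']


Output: [1, 1, 0, 2, 2, 1, 2, 2, 0, 0]


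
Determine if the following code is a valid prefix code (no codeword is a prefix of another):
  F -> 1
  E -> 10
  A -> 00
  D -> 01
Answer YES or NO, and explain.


Checking each pair (does one codeword prefix another?):
  F='1' vs E='10': prefix -- VIOLATION

NO -- this is NOT a valid prefix code. F (1) is a prefix of E (10).


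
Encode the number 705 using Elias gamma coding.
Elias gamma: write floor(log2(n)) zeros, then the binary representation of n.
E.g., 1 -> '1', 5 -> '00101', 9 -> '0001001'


num_bits = floor(log2(705)) + 1 = 10
leading_zeros = num_bits - 1 = 9
binary(705) = 1011000001

Elias gamma(705) = '000000000' + '1011000001' = 0000000001011000001 (19 bits)


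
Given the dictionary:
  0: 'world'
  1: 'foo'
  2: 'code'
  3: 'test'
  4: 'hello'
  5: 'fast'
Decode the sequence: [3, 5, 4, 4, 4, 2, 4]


Look up each index in the dictionary:
  3 -> 'test'
  5 -> 'fast'
  4 -> 'hello'
  4 -> 'hello'
  4 -> 'hello'
  2 -> 'code'
  4 -> 'hello'

Decoded: "test fast hello hello hello code hello"


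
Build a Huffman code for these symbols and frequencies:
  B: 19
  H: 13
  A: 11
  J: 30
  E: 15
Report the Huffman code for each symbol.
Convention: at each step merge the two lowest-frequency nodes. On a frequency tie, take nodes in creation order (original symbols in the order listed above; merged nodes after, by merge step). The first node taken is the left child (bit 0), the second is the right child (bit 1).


Huffman tree construction:
Step 1: Merge A(11) + H(13) = 24
Step 2: Merge E(15) + B(19) = 34
Step 3: Merge (A+H)(24) + J(30) = 54
Step 4: Merge (E+B)(34) + ((A+H)+J)(54) = 88
Read each symbol's code off the tree from the root (left child = 0, right child = 1).

Codes:
  B: 01 (length 2)
  H: 101 (length 3)
  A: 100 (length 3)
  J: 11 (length 2)
  E: 00 (length 2)
Average code length: 200/88 = 2.2727 bits/symbol


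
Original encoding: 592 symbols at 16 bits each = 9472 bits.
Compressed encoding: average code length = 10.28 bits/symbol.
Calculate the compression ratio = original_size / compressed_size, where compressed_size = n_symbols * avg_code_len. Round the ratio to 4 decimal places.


original_size = n_symbols * orig_bits = 592 * 16 = 9472 bits
compressed_size = n_symbols * avg_code_len = 592 * 10.28 = 6085.76 bits
ratio = original_size / compressed_size = 9472 / 6085.76 = 1.5564

Compression ratio = 1.5564


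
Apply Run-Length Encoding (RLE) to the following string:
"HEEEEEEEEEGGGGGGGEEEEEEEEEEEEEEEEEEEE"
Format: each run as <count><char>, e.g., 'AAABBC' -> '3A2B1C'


Scanning runs left to right:
  i=0: run of 'H' x 1 -> '1H'
  i=1: run of 'E' x 9 -> '9E'
  i=10: run of 'G' x 7 -> '7G'
  i=17: run of 'E' x 20 -> '20E'

RLE = 1H9E7G20E


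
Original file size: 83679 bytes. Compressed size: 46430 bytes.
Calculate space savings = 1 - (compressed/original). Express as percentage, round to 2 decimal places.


ratio = compressed/original = 46430/83679 = 0.554858
savings = 1 - ratio = 1 - 0.554858 = 0.445142
as a percentage: 0.445142 * 100 = 44.51%

Space savings = 1 - 46430/83679 = 44.51%


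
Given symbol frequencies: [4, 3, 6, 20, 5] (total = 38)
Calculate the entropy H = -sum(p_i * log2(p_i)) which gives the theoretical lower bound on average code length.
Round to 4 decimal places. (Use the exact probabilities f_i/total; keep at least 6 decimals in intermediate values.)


Per-symbol terms -p_i * log2(p_i) with p_i = f_i/38:
  p = 4/38 = 0.105263: log2(p) = -3.247928, -p*log2(p) = 0.341887
  p = 3/38 = 0.078947: log2(p) = -3.662965, -p*log2(p) = 0.289181
  p = 6/38 = 0.157895: log2(p) = -2.662965, -p*log2(p) = 0.420468
  p = 20/38 = 0.526316: log2(p) = -0.925999, -p*log2(p) = 0.487368
  p = 5/38 = 0.131579: log2(p) = -2.925999, -p*log2(p) = 0.385000
H = 0.341887 + 0.289181 + 0.420468 + 0.487368 + 0.385000 = 1.923904

H = 1.9239 bits/symbol


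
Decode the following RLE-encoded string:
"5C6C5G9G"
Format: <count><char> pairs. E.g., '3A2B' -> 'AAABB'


Expanding each <count><char> pair:
  5C -> 'CCCCC'
  6C -> 'CCCCCC'
  5G -> 'GGGGG'
  9G -> 'GGGGGGGGG'

Decoded = CCCCCCCCCCCGGGGGGGGGGGGGG


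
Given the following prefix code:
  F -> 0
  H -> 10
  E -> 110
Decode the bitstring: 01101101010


Decoding step by step:
Bits 0 -> F
Bits 110 -> E
Bits 110 -> E
Bits 10 -> H
Bits 10 -> H


Decoded message: FEEHH


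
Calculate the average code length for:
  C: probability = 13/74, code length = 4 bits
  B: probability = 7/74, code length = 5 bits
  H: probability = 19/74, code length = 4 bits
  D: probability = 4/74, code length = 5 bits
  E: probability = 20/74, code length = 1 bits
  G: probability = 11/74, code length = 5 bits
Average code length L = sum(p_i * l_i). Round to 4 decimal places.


Weighted contributions p_i * l_i:
  C: (13/74) * 4 = 52/74
  B: (7/74) * 5 = 35/74
  H: (19/74) * 4 = 76/74
  D: (4/74) * 5 = 20/74
  E: (20/74) * 1 = 20/74
  G: (11/74) * 5 = 55/74
Sum = (52 + 35 + 76 + 20 + 20 + 55)/74 = 258/74

L = 258/74 = 3.4865 bits/symbol


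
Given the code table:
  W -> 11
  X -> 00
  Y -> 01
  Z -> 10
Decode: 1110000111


Decoding:
11 -> W
10 -> Z
00 -> X
01 -> Y
11 -> W


Result: WZXYW


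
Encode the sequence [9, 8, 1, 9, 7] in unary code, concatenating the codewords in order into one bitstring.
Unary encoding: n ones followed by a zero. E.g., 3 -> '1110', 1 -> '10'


Encode each number as n ones followed by a terminating 0:
  9 -> 1111111110 (10 bits)
  8 -> 111111110 (9 bits)
  1 -> 10 (2 bits)
  9 -> 1111111110 (10 bits)
  7 -> 11111110 (8 bits)
Total length = 10 + 9 + 2 + 10 + 8 = 39 bits.

Unary([9, 8, 1, 9, 7]) = 111111111011111111010111111111011111110 (39 bits)


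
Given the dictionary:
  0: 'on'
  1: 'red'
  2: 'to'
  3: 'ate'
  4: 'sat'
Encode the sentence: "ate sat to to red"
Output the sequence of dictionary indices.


Look up each word in the dictionary:
  'ate' -> 3
  'sat' -> 4
  'to' -> 2
  'to' -> 2
  'red' -> 1

Encoded: [3, 4, 2, 2, 1]


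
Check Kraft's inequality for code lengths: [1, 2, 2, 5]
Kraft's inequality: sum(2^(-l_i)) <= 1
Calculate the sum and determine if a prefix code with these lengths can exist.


Sum = 2^(-1) + 2^(-2) + 2^(-2) + 2^(-5)
    = 0.5 + 0.25 + 0.25 + 0.03125
    = 33/32 = 1.03125
Since 1.03125 > 1, Kraft's inequality is NOT satisfied.
A prefix code with these lengths CANNOT exist.

Kraft sum = 1.03125. Not satisfied.


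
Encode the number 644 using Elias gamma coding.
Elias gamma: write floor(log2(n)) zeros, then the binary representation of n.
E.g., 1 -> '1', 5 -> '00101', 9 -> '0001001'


num_bits = floor(log2(644)) + 1 = 10
leading_zeros = num_bits - 1 = 9
binary(644) = 1010000100

Elias gamma(644) = '000000000' + '1010000100' = 0000000001010000100 (19 bits)


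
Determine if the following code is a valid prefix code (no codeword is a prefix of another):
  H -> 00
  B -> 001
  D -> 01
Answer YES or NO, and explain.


Checking each pair (does one codeword prefix another?):
  H='00' vs B='001': prefix -- VIOLATION

NO -- this is NOT a valid prefix code. H (00) is a prefix of B (001).


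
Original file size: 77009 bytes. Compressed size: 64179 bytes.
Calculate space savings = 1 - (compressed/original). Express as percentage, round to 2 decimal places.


ratio = compressed/original = 64179/77009 = 0.833396
savings = 1 - ratio = 1 - 0.833396 = 0.166604
as a percentage: 0.166604 * 100 = 16.66%

Space savings = 1 - 64179/77009 = 16.66%


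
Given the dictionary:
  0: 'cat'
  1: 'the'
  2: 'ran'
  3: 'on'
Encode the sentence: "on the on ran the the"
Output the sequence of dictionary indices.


Look up each word in the dictionary:
  'on' -> 3
  'the' -> 1
  'on' -> 3
  'ran' -> 2
  'the' -> 1
  'the' -> 1

Encoded: [3, 1, 3, 2, 1, 1]


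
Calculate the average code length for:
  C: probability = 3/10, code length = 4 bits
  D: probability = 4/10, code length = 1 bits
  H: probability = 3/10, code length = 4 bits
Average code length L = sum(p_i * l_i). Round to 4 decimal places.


Weighted contributions p_i * l_i:
  C: (3/10) * 4 = 12/10
  D: (4/10) * 1 = 4/10
  H: (3/10) * 4 = 12/10
Sum = (12 + 4 + 12)/10 = 28/10

L = 28/10 = 2.8000 bits/symbol


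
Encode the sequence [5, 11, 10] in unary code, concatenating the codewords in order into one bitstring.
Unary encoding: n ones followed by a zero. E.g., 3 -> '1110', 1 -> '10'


Encode each number as n ones followed by a terminating 0:
  5 -> 111110 (6 bits)
  11 -> 111111111110 (12 bits)
  10 -> 11111111110 (11 bits)
Total length = 6 + 12 + 11 = 29 bits.

Unary([5, 11, 10]) = 11111011111111111011111111110 (29 bits)


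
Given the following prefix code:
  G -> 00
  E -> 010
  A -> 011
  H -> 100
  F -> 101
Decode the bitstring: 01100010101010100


Decoding step by step:
Bits 011 -> A
Bits 00 -> G
Bits 010 -> E
Bits 101 -> F
Bits 010 -> E
Bits 100 -> H


Decoded message: AGEFEH


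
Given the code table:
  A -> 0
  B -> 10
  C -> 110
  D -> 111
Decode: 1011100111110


Decoding:
10 -> B
111 -> D
0 -> A
0 -> A
111 -> D
110 -> C


Result: BDAADC


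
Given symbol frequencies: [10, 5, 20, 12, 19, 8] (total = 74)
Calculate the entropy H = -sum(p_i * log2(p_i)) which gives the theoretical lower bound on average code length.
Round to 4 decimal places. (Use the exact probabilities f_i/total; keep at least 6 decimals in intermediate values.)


Per-symbol terms -p_i * log2(p_i) with p_i = f_i/74:
  p = 10/74 = 0.135135: log2(p) = -2.887525, -p*log2(p) = 0.390206
  p = 5/74 = 0.067568: log2(p) = -3.887525, -p*log2(p) = 0.262671
  p = 20/74 = 0.270270: log2(p) = -1.887525, -p*log2(p) = 0.510142
  p = 12/74 = 0.162162: log2(p) = -2.624491, -p*log2(p) = 0.425593
  p = 19/74 = 0.256757: log2(p) = -1.961526, -p*log2(p) = 0.503635
  p = 8/74 = 0.108108: log2(p) = -3.209453, -p*log2(p) = 0.346968
H = 0.390206 + 0.262671 + 0.510142 + 0.425593 + 0.503635 + 0.346968 = 2.439215

H = 2.4392 bits/symbol


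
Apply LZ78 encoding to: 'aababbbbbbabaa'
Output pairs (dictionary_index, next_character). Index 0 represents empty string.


LZ78 encoding steps:
Dictionary: {0: ''}
Step 1: w='' (idx 0), next='a' -> output (0, 'a'), add 'a' as idx 1
Step 2: w='a' (idx 1), next='b' -> output (1, 'b'), add 'ab' as idx 2
Step 3: w='ab' (idx 2), next='b' -> output (2, 'b'), add 'abb' as idx 3
Step 4: w='' (idx 0), next='b' -> output (0, 'b'), add 'b' as idx 4
Step 5: w='b' (idx 4), next='b' -> output (4, 'b'), add 'bb' as idx 5
Step 6: w='b' (idx 4), next='a' -> output (4, 'a'), add 'ba' as idx 6
Step 7: w='ba' (idx 6), next='a' -> output (6, 'a'), add 'baa' as idx 7


Encoded: [(0, 'a'), (1, 'b'), (2, 'b'), (0, 'b'), (4, 'b'), (4, 'a'), (6, 'a')]


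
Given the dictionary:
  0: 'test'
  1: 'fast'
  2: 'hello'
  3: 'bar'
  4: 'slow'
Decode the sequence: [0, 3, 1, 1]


Look up each index in the dictionary:
  0 -> 'test'
  3 -> 'bar'
  1 -> 'fast'
  1 -> 'fast'

Decoded: "test bar fast fast"


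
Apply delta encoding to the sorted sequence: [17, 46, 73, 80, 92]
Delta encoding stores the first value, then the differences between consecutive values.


First value: 17
Deltas:
  46 - 17 = 29
  73 - 46 = 27
  80 - 73 = 7
  92 - 80 = 12


Delta encoded: [17, 29, 27, 7, 12]


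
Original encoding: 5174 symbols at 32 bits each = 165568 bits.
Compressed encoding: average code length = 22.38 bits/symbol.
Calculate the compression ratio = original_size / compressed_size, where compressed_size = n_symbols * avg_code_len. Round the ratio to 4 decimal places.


original_size = n_symbols * orig_bits = 5174 * 32 = 165568 bits
compressed_size = n_symbols * avg_code_len = 5174 * 22.38 = 115794.12 bits
ratio = original_size / compressed_size = 165568 / 115794.12 = 1.4298

Compression ratio = 1.4298


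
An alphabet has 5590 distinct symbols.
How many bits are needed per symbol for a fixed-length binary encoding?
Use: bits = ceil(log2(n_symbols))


log2(5590) = 12.4486
Bracket: 2^12 = 4096 < 5590 <= 2^13 = 8192
So ceil(log2(5590)) = 13

bits = ceil(log2(5590)) = ceil(12.4486) = 13 bits


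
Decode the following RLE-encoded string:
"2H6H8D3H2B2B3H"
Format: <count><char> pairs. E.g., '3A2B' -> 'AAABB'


Expanding each <count><char> pair:
  2H -> 'HH'
  6H -> 'HHHHHH'
  8D -> 'DDDDDDDD'
  3H -> 'HHH'
  2B -> 'BB'
  2B -> 'BB'
  3H -> 'HHH'

Decoded = HHHHHHHHDDDDDDDDHHHBBBBHHH


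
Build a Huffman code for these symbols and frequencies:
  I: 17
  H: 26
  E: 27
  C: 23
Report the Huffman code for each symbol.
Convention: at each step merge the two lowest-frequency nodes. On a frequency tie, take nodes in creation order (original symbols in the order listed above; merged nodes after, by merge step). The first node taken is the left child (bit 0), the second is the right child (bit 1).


Huffman tree construction:
Step 1: Merge I(17) + C(23) = 40
Step 2: Merge H(26) + E(27) = 53
Step 3: Merge (I+C)(40) + (H+E)(53) = 93
Read each symbol's code off the tree from the root (left child = 0, right child = 1).

Codes:
  I: 00 (length 2)
  H: 10 (length 2)
  E: 11 (length 2)
  C: 01 (length 2)
Average code length: 186/93 = 2.0000 bits/symbol


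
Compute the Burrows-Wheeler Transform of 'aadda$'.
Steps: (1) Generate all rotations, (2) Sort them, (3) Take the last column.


Rotations (sorted):
  0: $aadda -> last char: a
  1: a$aadd -> last char: d
  2: aadda$ -> last char: $
  3: adda$a -> last char: a
  4: da$aad -> last char: d
  5: dda$aa -> last char: a


BWT = ad$ada


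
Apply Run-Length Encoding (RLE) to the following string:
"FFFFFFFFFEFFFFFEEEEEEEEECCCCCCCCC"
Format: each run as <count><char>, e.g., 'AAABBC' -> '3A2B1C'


Scanning runs left to right:
  i=0: run of 'F' x 9 -> '9F'
  i=9: run of 'E' x 1 -> '1E'
  i=10: run of 'F' x 5 -> '5F'
  i=15: run of 'E' x 9 -> '9E'
  i=24: run of 'C' x 9 -> '9C'

RLE = 9F1E5F9E9C


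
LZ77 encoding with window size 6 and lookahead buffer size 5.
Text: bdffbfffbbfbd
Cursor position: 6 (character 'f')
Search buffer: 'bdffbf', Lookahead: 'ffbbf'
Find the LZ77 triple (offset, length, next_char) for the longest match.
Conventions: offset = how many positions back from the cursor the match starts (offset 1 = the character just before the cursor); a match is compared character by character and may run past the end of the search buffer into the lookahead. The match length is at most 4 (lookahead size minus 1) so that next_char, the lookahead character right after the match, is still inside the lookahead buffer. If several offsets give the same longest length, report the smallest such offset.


Try each offset into the search buffer:
  offset=1 (pos 5, char 'f'): match length 2
  offset=2 (pos 4, char 'b'): match length 0
  offset=3 (pos 3, char 'f'): match length 1
  offset=4 (pos 2, char 'f'): match length 3
  offset=5 (pos 1, char 'd'): match length 0
  offset=6 (pos 0, char 'b'): match length 0
Longest match has length 3 at offset 4.
next_char = character at position 6 + 3 = 9 -> 'b'

Best match: offset=4, length=3 (matching 'ffb' starting at position 2)
LZ77 triple: (4, 3, 'b')


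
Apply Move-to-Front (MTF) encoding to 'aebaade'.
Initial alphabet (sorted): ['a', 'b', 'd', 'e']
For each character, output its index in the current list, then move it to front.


MTF encoding:
'a': index 0 in ['a', 'b', 'd', 'e'] -> ['a', 'b', 'd', 'e']
'e': index 3 in ['a', 'b', 'd', 'e'] -> ['e', 'a', 'b', 'd']
'b': index 2 in ['e', 'a', 'b', 'd'] -> ['b', 'e', 'a', 'd']
'a': index 2 in ['b', 'e', 'a', 'd'] -> ['a', 'b', 'e', 'd']
'a': index 0 in ['a', 'b', 'e', 'd'] -> ['a', 'b', 'e', 'd']
'd': index 3 in ['a', 'b', 'e', 'd'] -> ['d', 'a', 'b', 'e']
'e': index 3 in ['d', 'a', 'b', 'e'] -> ['e', 'd', 'a', 'b']


Output: [0, 3, 2, 2, 0, 3, 3]


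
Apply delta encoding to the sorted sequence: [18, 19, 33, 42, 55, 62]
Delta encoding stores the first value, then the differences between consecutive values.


First value: 18
Deltas:
  19 - 18 = 1
  33 - 19 = 14
  42 - 33 = 9
  55 - 42 = 13
  62 - 55 = 7


Delta encoded: [18, 1, 14, 9, 13, 7]


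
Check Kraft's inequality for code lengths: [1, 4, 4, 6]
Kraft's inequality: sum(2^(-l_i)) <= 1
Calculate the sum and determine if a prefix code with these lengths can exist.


Sum = 2^(-1) + 2^(-4) + 2^(-4) + 2^(-6)
    = 0.5 + 0.0625 + 0.0625 + 0.015625
    = 41/64 = 0.640625
Since 0.640625 <= 1, Kraft's inequality IS satisfied.
A prefix code with these lengths CAN exist.

Kraft sum = 0.640625. Satisfied.


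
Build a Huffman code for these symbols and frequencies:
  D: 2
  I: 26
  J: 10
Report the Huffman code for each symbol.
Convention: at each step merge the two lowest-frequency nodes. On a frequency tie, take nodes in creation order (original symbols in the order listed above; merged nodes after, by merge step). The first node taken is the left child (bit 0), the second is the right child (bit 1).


Huffman tree construction:
Step 1: Merge D(2) + J(10) = 12
Step 2: Merge (D+J)(12) + I(26) = 38
Read each symbol's code off the tree from the root (left child = 0, right child = 1).

Codes:
  D: 00 (length 2)
  I: 1 (length 1)
  J: 01 (length 2)
Average code length: 50/38 = 1.3158 bits/symbol


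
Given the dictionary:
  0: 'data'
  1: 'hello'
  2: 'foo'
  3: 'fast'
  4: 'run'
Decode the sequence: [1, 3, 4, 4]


Look up each index in the dictionary:
  1 -> 'hello'
  3 -> 'fast'
  4 -> 'run'
  4 -> 'run'

Decoded: "hello fast run run"


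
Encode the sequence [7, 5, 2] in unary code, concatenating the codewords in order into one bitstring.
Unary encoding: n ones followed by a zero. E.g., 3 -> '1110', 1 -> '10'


Encode each number as n ones followed by a terminating 0:
  7 -> 11111110 (8 bits)
  5 -> 111110 (6 bits)
  2 -> 110 (3 bits)
Total length = 8 + 6 + 3 = 17 bits.

Unary([7, 5, 2]) = 11111110111110110 (17 bits)


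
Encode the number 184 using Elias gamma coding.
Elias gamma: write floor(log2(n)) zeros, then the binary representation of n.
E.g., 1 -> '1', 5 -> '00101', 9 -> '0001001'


num_bits = floor(log2(184)) + 1 = 8
leading_zeros = num_bits - 1 = 7
binary(184) = 10111000

Elias gamma(184) = '0000000' + '10111000' = 000000010111000 (15 bits)


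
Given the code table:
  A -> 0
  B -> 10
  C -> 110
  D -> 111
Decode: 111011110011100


Decoding:
111 -> D
0 -> A
111 -> D
10 -> B
0 -> A
111 -> D
0 -> A
0 -> A


Result: DADBADAA


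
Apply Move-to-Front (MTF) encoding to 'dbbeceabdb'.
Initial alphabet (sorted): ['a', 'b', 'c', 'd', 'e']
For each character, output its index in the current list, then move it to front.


MTF encoding:
'd': index 3 in ['a', 'b', 'c', 'd', 'e'] -> ['d', 'a', 'b', 'c', 'e']
'b': index 2 in ['d', 'a', 'b', 'c', 'e'] -> ['b', 'd', 'a', 'c', 'e']
'b': index 0 in ['b', 'd', 'a', 'c', 'e'] -> ['b', 'd', 'a', 'c', 'e']
'e': index 4 in ['b', 'd', 'a', 'c', 'e'] -> ['e', 'b', 'd', 'a', 'c']
'c': index 4 in ['e', 'b', 'd', 'a', 'c'] -> ['c', 'e', 'b', 'd', 'a']
'e': index 1 in ['c', 'e', 'b', 'd', 'a'] -> ['e', 'c', 'b', 'd', 'a']
'a': index 4 in ['e', 'c', 'b', 'd', 'a'] -> ['a', 'e', 'c', 'b', 'd']
'b': index 3 in ['a', 'e', 'c', 'b', 'd'] -> ['b', 'a', 'e', 'c', 'd']
'd': index 4 in ['b', 'a', 'e', 'c', 'd'] -> ['d', 'b', 'a', 'e', 'c']
'b': index 1 in ['d', 'b', 'a', 'e', 'c'] -> ['b', 'd', 'a', 'e', 'c']


Output: [3, 2, 0, 4, 4, 1, 4, 3, 4, 1]


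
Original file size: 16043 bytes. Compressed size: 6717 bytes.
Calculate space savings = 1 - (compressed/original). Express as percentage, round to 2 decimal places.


ratio = compressed/original = 6717/16043 = 0.418687
savings = 1 - ratio = 1 - 0.418687 = 0.581313
as a percentage: 0.581313 * 100 = 58.13%

Space savings = 1 - 6717/16043 = 58.13%


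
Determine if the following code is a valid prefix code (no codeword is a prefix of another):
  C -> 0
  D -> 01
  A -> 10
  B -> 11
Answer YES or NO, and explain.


Checking each pair (does one codeword prefix another?):
  C='0' vs D='01': prefix -- VIOLATION

NO -- this is NOT a valid prefix code. C (0) is a prefix of D (01).
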